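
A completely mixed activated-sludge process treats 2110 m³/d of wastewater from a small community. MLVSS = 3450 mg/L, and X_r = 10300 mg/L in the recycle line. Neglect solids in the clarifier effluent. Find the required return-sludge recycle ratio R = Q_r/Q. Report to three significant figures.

R ≈ 0.504

R = Q_r/Q = X/(X_r − X) = 3450 / (10300 − 3450) = 0.5036.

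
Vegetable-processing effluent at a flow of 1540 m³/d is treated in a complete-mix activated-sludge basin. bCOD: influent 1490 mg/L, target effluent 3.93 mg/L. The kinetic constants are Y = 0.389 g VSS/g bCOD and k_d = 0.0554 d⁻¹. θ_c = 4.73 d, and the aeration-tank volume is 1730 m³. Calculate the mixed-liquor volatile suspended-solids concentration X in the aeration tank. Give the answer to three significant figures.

X ≈ 1930 mg/L

From V·X·(1 + k_d·θ_c) = Y·Q·(S₀ − S)·θ_c: X = 0.389 × 1540 × (1490 − 3.93) × 4.73 / [1730 × (1 + 0.0554 × 4.73)] = 1929 mg/L.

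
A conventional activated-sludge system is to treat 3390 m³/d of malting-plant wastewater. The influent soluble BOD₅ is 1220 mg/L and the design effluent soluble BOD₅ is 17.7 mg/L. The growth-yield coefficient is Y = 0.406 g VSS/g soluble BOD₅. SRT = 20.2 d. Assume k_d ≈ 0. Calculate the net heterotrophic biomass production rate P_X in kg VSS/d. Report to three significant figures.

Since k_d ≈ 0, Y_obs = Y = 0.406 g VSS/g soluble BOD₅.
Substrate removed = Q·(S₀ − S) = 3390 m³/d × (1220 − 17.7) g/m³ = 4.08×10^6 g/d = 4076 kg/d.
So the net sludge growth is P_X = 0.4060 × 4076 = 1655 kg VSS/d.

P_X ≈ 1650 kg VSS/d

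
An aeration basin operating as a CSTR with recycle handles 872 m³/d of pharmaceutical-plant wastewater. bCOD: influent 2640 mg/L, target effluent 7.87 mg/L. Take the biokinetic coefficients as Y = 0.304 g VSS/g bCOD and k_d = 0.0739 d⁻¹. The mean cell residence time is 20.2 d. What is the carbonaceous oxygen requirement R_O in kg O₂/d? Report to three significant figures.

Y_obs = Y / (1 + k_d θ_c) = 0.304 / (1 + 0.0739 × 20.2) = 0.304 / 2.493 = 0.1220.
Q·(S₀ − S) = 872 × (2640 − 7.87) × 10⁻³ = 2295 kg/d removed.
Net sludge production P_X = 0.1220 × 2295 = 279.9 kg VSS/d.
Carbonaceous O₂ demand = substrate oxidised − cell-mass equivalent = 2295 − 1.42 × 279.9 = 1898 kg O₂/d.

R_O ≈ 1900 kg O₂/d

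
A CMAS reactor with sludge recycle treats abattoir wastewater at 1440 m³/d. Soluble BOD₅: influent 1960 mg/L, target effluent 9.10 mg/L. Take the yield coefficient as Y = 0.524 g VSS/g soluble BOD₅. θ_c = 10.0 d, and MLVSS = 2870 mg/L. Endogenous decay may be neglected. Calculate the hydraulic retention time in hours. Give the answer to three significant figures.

V·X = Y·Q·ΔS·θ_c gives V = 0.524 × 1440 × (1960 − 9.10) × 10.0 / 2870 = 5129 m³.
τ = V/Q = 5129/1440 = 3.562 d, or 85.49 h.

τ ≈ 85.5 h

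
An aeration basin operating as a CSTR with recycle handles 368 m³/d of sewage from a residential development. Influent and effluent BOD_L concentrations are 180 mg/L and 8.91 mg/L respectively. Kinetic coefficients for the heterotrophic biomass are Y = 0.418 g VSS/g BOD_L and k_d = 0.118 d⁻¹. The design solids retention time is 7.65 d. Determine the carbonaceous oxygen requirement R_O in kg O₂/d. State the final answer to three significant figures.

Observed yield with endogenous decay: Y_obs = Y / (1 + k_d·θ_c) = 0.418 / (1 + 0.118 × 7.65) = 0.418 / 1.903 = 0.2197 g VSS/g BOD_L.
Substrate removed = Q·(S₀ − S) = 368 m³/d × (180 − 8.91) g/m³ = 6.3×10^4 g/d = 62.96 kg/d.
Net sludge production P_X = 0.2197 × 62.96 = 13.83 kg VSS/d.
R_O = Q·(S₀ − S) − 1.42·P_X = 62.96 − 1.42 × 13.83 = 43.32 kg O₂/d.

R_O ≈ 43.3 kg O₂/d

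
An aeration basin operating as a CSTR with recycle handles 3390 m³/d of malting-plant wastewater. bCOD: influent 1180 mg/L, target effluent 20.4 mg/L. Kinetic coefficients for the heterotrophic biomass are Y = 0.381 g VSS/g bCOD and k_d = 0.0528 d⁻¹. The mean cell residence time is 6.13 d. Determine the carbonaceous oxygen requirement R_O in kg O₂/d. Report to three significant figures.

Y_obs = Y / (1 + k_d θ_c) = 0.381 / (1 + 0.0528 × 6.13) = 0.381 / 1.324 = 0.2878.
Substrate removed = Q·(S₀ − S) = 3390 m³/d × (1180 − 20.4) g/m³ = 3.93×10^6 g/d = 3931 kg/d.
P_X = Y_obs·Q·(S₀ − S) = 0.2878 × 3931 = 1132 kg VSS/d.
Carbonaceous O₂ demand = substrate oxidised − cell-mass equivalent = 3931 − 1.42 × 1132 = 2324 kg O₂/d.

R_O ≈ 2320 kg O₂/d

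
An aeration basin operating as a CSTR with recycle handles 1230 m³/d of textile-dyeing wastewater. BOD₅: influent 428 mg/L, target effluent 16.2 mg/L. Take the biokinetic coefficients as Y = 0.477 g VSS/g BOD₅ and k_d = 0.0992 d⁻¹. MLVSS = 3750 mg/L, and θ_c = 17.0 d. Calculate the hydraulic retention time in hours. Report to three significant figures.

τ ≈ 7.96 h

Rearranging the biomass balance for a CMAS with decay, V = Y·Q·ΔS·θ_c / [X·(1+k_d θ_c)] = 0.477 × 1230 × (428 − 16.2) × 17.0 / [3750 × (1 + 0.0992 × 17.0)] = 4.11×10^6 / 10074 = 407.7 m³.
Hydraulic retention time τ = V/Q = 407.7 / 1230 = 0.3315 d = 7.955 h.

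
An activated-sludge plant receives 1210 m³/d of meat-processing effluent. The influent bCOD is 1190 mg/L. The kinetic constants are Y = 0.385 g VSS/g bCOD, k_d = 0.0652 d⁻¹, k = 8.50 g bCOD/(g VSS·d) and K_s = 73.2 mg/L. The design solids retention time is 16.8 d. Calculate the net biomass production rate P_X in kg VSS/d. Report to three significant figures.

For a completely mixed reactor with recycle the Lawrence–McCarty relation gives S = K_s·(1 + k_d·θ_c) / [θ_c·(Y·k − k_d) − 1] = 73.2 × (1 + 0.0652 × 16.8) / [16.8 × (0.385 × 8.50 − 0.0652) − 1] = 153.4 / 52.88 = 2.900 mg/L.
Correct the yield for decay: Y_obs = Y/(1 + k_d θ_c) = 0.385 / (1 + 0.0652 × 16.8) = 0.385 / 2.095 = 0.1837.
Mass of bCOD removed per day: Q(S₀ − S) = 1210 × 1187 g/m³ = 1436 kg/d.
Net biomass production P_X = Y_obs × Q·(S₀ − S) = 0.1837 × 1436 = 263.9 kg VSS/d.

P_X ≈ 264 kg VSS/d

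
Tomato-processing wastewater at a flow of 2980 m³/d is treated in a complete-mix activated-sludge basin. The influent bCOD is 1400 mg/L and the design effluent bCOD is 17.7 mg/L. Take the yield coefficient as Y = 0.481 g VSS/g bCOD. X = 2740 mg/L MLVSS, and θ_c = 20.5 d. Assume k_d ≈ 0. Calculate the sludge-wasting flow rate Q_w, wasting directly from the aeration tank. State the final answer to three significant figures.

With k_d = 0 the design equation reduces to V = Y Q (S₀−S) θ_c / X = 0.481 × 2980 × (1400 − 17.7) × 20.5 / 2740 = 14824 m³.
With mixed-liquor wasting, θ_c = V/Q_w, so Q_w = V/θ_c = 14824/20.5 = 723.1 m³/d.

Q_w ≈ 723 m³/d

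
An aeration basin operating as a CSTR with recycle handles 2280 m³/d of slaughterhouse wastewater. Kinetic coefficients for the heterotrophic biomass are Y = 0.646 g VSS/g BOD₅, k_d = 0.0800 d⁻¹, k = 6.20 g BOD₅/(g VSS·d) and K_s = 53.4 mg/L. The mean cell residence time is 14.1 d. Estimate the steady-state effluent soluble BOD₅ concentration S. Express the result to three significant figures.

Effluent substrate depends only on kinetics and SRT: S = K_s(1 + k_d θ_c) / [θ_c(Yk − k_d) − 1] = 53.4 × (1 + 0.0800 × 14.1) / [14.1 × (0.646 × 6.20 − 0.0800) − 1] = 113.6 / 54.35 = 2.091 mg/L.

S ≈ 2.09 mg/L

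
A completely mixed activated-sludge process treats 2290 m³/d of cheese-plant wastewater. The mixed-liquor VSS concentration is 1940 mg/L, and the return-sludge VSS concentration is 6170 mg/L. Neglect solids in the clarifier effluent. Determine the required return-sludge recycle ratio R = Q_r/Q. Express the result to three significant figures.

Mass balance around the secondary clarifier (neglecting effluent solids): R = X / (X_r − X) = 1940 / (6170 − 1940) = 0.4586.

R ≈ 0.459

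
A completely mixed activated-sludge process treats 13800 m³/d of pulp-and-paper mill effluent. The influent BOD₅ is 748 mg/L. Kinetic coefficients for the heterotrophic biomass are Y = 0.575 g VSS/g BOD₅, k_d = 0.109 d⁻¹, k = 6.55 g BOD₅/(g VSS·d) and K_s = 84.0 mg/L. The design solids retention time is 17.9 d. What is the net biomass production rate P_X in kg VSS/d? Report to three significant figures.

P_X ≈ 2000 kg VSS/d

From the Monod/SRT balance for a CMAS, S = K_s·(1+k_d θ_c)/[θ_c·(Y k − k_d) − 1] = 84.0 × (1 + 0.109 × 17.9) / [17.9 × (0.575 × 6.55 − 0.109) − 1] = 247.9 / 64.46 = 3.845 mg/L.
The observed yield is Y_obs = Y/(1 + k_d·θ_c) = 0.575 / (1 + 0.109 × 17.9) = 0.575 / 2.951 = 0.1948 g VSS per g BOD₅ removed.
Substrate removed = Q·(S₀ − S) = 13800 m³/d × (748 − 3.85) g/m³ = 1.03×10^7 g/d = 10269 kg/d.
P_X = Y_obs · Q(S₀ − S) = 0.1948 × 10269 = 2001 kg VSS/d.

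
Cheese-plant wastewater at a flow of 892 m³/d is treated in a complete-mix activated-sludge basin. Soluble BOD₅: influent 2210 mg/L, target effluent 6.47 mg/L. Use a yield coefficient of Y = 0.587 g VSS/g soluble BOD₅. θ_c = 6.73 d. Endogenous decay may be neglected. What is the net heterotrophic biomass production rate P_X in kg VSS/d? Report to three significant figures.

P_X ≈ 1150 kg VSS/d

No decay correction is needed, so Y_obs = Y = 0.587.
ΔS = 2210 − 6.47 = 2204 mg/L, so the substrate removal rate is 892 × 2204/1000 = 1966 kg soluble BOD₅/d.
Net biomass production P_X = Y_obs × Q·(S₀ − S) = 0.5870 × 1966 = 1154 kg VSS/d.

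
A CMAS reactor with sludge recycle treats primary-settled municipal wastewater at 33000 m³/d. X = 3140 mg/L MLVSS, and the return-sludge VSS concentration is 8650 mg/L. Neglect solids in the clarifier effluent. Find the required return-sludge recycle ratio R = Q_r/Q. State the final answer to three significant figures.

Solids balance on the clarifier gives (1+R)X = R·X_r, so R = X/(X_r − X) = 3140 / (8650 − 3140) = 0.5699.

R ≈ 0.570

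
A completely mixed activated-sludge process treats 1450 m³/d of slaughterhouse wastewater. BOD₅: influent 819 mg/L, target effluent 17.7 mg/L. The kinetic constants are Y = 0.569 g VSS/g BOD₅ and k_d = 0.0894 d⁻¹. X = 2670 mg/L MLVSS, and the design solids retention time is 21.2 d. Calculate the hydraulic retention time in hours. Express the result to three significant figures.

τ ≈ 30.0 h

From the SRT design equation V = Y Q (S₀−S) θ_c / [X (1 + k_d θ_c)] = 0.569 × 1450 × (819 − 17.7) × 21.2 / [2670 × (1 + 0.0894 × 21.2)] = 1.4×10^7 / 7730 = 1813 m³.
Hydraulic retention time τ = V/Q = 1813 / 1450 = 1.250 d = 30.01 h.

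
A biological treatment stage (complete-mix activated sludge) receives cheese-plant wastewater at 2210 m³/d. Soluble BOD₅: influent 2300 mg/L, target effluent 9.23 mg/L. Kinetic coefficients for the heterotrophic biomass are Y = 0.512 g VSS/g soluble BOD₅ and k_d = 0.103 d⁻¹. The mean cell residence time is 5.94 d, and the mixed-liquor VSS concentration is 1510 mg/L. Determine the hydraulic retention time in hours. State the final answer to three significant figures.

τ ≈ 68.7 h

Steady-state biomass mass balance: V·X·(1 + k_d·θ_c) = Y·Q·(S₀ − S)·θ_c, so V = 0.512 × 2210 × (2300 − 9.23) × 5.94 / [1510 × (1 + 0.103 × 5.94)] = 1.54×10^7 / 2434 = 6326 m³.
HRT = V/Q = 6326 m³ / 2210 m³·d⁻¹ = 2.862 d × 24 = 68.70 h.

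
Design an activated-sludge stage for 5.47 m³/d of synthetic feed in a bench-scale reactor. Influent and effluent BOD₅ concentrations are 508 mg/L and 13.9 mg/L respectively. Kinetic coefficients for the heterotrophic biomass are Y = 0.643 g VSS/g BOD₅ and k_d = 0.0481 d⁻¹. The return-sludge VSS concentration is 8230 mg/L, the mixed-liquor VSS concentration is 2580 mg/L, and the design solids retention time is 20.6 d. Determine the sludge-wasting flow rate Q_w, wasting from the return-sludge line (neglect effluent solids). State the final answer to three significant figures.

Rearranging the biomass balance for a CMAS with decay, V = Y·Q·ΔS·θ_c / [X·(1+k_d θ_c)] = 0.643 × 5.47 × (508 − 13.9) × 20.6 / [2580 × (1 + 0.0481 × 20.6)] = 3.58×10^4 / 5136 = 6.970 m³.
θ_c = V·X/(Q_w·X_r) when wasting from the recycle, so Q_w = V·X/(θ_c·X_r) = 6.970 × 2580 / (20.6 × 8230) = 0.1061 m³/d.

Q_w ≈ 0.106 m³/d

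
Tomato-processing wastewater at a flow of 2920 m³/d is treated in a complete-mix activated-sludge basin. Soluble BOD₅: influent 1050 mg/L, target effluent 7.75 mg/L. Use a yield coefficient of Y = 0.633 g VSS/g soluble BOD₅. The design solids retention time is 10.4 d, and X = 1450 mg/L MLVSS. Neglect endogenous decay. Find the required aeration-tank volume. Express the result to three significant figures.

V ≈ 13800 m³

V·X = Y·Q·ΔS·θ_c gives V = 0.633 × 2920 × (1050 − 7.75) × 10.4 / 1450 = 13817 m³.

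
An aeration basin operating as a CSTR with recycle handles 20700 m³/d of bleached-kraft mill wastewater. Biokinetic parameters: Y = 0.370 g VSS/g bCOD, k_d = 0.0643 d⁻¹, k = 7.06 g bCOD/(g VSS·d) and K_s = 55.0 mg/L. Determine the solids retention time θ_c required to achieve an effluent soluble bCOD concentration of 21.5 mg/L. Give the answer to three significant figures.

From 1/θ_c = Y·k·S/(K_s + S) − k_d: Y·k·S/(K_s+S) = 0.370 × 7.06 × 21.5 / (55.0 + 21.5) = 0.7341 d⁻¹.
Then 1/θ_c = μ − k_d = 0.7341 − 0.0643 = 0.6698 d⁻¹, giving θ_c = 1.493 d.

θ_c ≈ 1.49 d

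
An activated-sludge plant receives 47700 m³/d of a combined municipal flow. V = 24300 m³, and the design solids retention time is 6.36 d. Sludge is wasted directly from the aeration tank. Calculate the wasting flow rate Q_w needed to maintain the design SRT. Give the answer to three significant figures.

Q_w ≈ 3820 m³/d

With mixed-liquor wasting, θ_c = V/Q_w, so Q_w = V/θ_c = 24300/6.36 = 3821 m³/d.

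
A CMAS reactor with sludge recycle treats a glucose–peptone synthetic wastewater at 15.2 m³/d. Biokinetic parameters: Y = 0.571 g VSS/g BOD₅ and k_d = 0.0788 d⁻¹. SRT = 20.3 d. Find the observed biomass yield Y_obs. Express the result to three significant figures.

Y_obs ≈ 0.220 g VSS/g BOD₅

The observed yield is Y_obs = Y/(1 + k_d·θ_c) = 0.571 / (1 + 0.0788 × 20.3) = 0.571 / 2.600 = 0.2196 g VSS per g BOD₅ removed.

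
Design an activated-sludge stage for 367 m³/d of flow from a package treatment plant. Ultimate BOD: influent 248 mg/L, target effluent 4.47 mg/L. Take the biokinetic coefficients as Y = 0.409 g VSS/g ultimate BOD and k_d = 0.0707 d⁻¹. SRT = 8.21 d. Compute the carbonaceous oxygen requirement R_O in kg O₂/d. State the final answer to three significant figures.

Y_obs = Y / (1 + k_d θ_c) = 0.409 / (1 + 0.0707 × 8.21) = 0.409 / 1.580 = 0.2588.
Q·(S₀ − S) = 367 × (248 − 4.47) × 10⁻³ = 89.38 kg/d removed.
Biomass synthesised: P_X = Y_obs × 89.38 = 23.13 kg VSS/d.
Carbonaceous O₂ demand = substrate oxidised − cell-mass equivalent = 89.38 − 1.42 × 23.13 = 56.53 kg O₂/d.

R_O ≈ 56.5 kg O₂/d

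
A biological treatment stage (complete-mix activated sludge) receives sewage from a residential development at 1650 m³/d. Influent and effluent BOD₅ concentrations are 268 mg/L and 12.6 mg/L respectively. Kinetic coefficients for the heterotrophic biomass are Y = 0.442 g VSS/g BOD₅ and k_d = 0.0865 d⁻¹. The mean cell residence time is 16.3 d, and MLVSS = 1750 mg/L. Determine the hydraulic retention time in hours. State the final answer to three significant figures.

τ ≈ 10.5 h

Steady-state biomass mass balance: V·X·(1 + k_d·θ_c) = Y·Q·(S₀ − S)·θ_c, so V = 0.442 × 1650 × (268 − 12.6) × 16.3 / [1750 × (1 + 0.0865 × 16.3)] = 3.04×10^6 / 4217 = 719.9 m³.
HRT = V/Q = 719.9 m³ / 1650 m³·d⁻¹ = 0.4363 d × 24 = 10.47 h.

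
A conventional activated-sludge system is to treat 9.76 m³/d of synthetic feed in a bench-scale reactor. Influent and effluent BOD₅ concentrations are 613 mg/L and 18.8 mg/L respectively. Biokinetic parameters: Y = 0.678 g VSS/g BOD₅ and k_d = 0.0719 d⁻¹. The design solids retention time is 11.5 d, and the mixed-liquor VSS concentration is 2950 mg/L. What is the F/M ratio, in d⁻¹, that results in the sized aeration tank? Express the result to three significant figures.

F/M ≈ 0.242 d⁻¹

Rearranging the biomass balance for a CMAS with decay, V = Y·Q·ΔS·θ_c / [X·(1+k_d θ_c)] = 0.678 × 9.76 × (613 − 18.8) × 11.5 / [2950 × (1 + 0.0719 × 11.5)] = 4.52×10^4 / 5389 = 8.390 m³.
F/M = applied load / biomass = Q·S₀/(V·X) = 9.76 × 613 / (8.390 × 2950) = 0.2417 d⁻¹.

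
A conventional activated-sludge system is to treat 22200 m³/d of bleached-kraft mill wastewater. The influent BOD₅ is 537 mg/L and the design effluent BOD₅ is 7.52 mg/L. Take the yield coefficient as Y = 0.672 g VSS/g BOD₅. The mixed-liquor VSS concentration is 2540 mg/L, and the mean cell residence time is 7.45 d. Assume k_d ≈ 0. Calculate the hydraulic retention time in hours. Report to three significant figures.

Biomass mass balance (decay neglected): V·X = Y·Q·(S₀ − S)·θ_c, so V = 0.672 × 22200 × (537 − 7.52) × 7.45 / 2540 = 23168 m³.
τ = V/Q = 23168/22200 = 1.044 d, or 25.05 h.

τ ≈ 25.0 h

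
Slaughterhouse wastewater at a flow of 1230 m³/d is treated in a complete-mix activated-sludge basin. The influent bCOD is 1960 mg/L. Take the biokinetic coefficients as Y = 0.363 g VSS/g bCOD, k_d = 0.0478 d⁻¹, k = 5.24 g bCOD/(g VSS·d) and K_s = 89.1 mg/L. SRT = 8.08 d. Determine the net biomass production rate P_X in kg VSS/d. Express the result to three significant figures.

P_X ≈ 628 kg VSS/d

From the Monod/SRT balance for a CMAS, S = K_s·(1+k_d θ_c)/[θ_c·(Y k − k_d) − 1] = 89.1 × (1 + 0.0478 × 8.08) / [8.08 × (0.363 × 5.24 − 0.0478) − 1] = 123.5 / 13.98 = 8.833 mg/L.
Y_obs = Y / (1 + k_d θ_c) = 0.363 / (1 + 0.0478 × 8.08) = 0.363 / 1.386 = 0.2619.
ΔS = 1960 − 8.83 = 1951 mg/L, so the substrate removal rate is 1230 × 1951/1000 = 2400 kg bCOD/d.
P_X = Y_obs · Q(S₀ − S) = 0.2619 × 2400 = 628.5 kg VSS/d.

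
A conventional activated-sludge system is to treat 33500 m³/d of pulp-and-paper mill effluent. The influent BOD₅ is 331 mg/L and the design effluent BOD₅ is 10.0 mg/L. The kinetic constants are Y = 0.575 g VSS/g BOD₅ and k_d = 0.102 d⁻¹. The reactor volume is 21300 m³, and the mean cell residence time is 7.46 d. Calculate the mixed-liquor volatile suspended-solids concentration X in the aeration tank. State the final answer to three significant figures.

Solving the biomass balance for X: X = Y Q (S₀−S) θ_c / [V (1+k_d θ_c)] = 0.575 × 33500 × (331 − 10.0) × 7.46 / [21300 × (1 + 0.102 × 7.46)] = 1230 mg/L.

X ≈ 1230 mg/L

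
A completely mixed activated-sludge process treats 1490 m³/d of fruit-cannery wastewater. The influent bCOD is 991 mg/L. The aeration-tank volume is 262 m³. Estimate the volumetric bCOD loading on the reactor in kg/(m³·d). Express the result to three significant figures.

Applied bCOD load per unit volume = Q·S₀/V = (1490 × 991/1000)/262.0 = 5.636 kg bCOD·m⁻³·d⁻¹.

L_v ≈ 5.64 kg bCOD/(m³·d)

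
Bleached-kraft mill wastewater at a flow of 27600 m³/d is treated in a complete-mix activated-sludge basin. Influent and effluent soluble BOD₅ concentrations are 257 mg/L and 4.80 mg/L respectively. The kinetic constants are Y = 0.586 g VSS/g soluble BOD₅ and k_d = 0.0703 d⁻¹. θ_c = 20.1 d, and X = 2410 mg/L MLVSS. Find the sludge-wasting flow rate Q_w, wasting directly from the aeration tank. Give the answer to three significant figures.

Q_w ≈ 701 m³/d

Rearranging the biomass balance for a CMAS with decay, V = Y·Q·ΔS·θ_c / [X·(1+k_d θ_c)] = 0.586 × 27600 × (257 − 4.80) × 20.1 / [2410 × (1 + 0.0703 × 20.1)] = 8.2×10^7 / 5815 = 14098 m³.
Wasting from the aeration tank: Q_w = V / θ_c = 14098 / 20.1 = 701.4 m³/d.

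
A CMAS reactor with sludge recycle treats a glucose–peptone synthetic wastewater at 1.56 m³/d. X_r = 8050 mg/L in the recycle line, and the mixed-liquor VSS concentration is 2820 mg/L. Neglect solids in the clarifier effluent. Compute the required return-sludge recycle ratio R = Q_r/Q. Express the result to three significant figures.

R ≈ 0.539

R = Q_r/Q = X/(X_r − X) = 2820 / (8050 − 2820) = 0.5392.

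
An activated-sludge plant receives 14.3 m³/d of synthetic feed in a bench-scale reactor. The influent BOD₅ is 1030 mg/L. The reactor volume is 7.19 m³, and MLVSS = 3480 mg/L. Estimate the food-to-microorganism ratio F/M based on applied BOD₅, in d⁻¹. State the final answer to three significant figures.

F/M = Q·S₀ / (V·X) = 14.3 × 1030 / (7.190 × 3480) = 0.5887 g BOD₅·(g VSS·d)⁻¹.

F/M ≈ 0.589 d⁻¹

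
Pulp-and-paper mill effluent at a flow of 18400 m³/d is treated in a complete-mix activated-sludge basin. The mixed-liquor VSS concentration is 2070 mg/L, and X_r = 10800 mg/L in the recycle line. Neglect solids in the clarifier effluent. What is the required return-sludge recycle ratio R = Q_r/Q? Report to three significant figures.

Solids balance on the clarifier gives (1+R)X = R·X_r, so R = X/(X_r − X) = 2070 / (10800 − 2070) = 0.2371.

R ≈ 0.237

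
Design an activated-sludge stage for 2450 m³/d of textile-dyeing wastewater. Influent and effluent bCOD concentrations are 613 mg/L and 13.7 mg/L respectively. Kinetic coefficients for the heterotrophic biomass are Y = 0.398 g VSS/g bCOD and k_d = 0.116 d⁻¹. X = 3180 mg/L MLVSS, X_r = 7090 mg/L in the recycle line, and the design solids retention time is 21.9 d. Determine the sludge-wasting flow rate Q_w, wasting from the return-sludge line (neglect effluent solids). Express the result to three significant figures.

Q_w ≈ 23.3 m³/d

Steady-state biomass mass balance: V·X·(1 + k_d·θ_c) = Y·Q·(S₀ − S)·θ_c, so V = 0.398 × 2450 × (613 − 13.7) × 21.9 / [3180 × (1 + 0.116 × 21.9)] = 1.28×10^7 / 11258 = 1137 m³.
Q_w = (V·X)/(θ_c X_r) = 1137 × 3180 / (21.9 × 7090) = 23.28 m³/d.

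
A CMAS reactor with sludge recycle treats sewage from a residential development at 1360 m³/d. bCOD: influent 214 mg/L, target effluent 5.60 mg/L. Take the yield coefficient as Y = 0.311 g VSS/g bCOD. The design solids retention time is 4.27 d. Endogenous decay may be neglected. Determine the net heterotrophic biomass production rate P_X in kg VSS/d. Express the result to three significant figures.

P_X ≈ 88.1 kg VSS/d

No decay correction is needed, so Y_obs = Y = 0.311.
ΔS = 214 − 5.60 = 208.4 mg/L, so the substrate removal rate is 1360 × 208.4/1000 = 283.4 kg bCOD/d.
Biomass produced: P_X = Y_obs·Q·ΔS = 0.3110 × 283.4 ≈ 88.14 kg VSS/d.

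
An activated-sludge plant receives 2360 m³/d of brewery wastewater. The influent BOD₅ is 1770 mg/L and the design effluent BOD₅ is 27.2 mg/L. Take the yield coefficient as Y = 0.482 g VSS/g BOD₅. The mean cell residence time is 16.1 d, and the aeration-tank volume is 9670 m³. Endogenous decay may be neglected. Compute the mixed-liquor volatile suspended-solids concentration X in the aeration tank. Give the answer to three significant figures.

X ≈ 3300 mg/L

Without decay, X = Y Q (S₀−S) θ_c / V = 0.482 × 2360 × (1770 − 27.2) × 16.1 / 9670 = 3301 mg/L.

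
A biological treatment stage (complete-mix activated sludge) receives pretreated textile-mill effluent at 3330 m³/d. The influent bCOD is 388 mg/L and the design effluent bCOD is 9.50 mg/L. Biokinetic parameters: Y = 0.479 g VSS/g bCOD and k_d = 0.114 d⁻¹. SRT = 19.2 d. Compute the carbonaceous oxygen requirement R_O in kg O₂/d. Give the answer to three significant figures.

R_O ≈ 992 kg O₂/d

The observed yield is Y_obs = Y/(1 + k_d·θ_c) = 0.479 / (1 + 0.114 × 19.2) = 0.479 / 3.189 = 0.1502 g VSS per g bCOD removed.
Mass of bCOD removed per day: Q(S₀ − S) = 3330 × 378.5 g/m³ = 1260 kg/d.
Net sludge production P_X = 0.1502 × 1260 = 189.3 kg VSS/d.
R_O = Q·ΔS − 1.42 P_X = 1260 − 268.8 = 991.6 kg O₂/d.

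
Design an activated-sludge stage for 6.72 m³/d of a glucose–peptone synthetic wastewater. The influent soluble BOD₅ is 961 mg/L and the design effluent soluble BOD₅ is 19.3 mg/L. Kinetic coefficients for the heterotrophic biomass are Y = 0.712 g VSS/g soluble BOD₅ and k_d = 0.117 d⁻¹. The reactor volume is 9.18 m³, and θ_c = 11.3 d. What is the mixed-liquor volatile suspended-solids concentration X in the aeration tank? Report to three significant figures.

Solving the biomass balance for X: X = Y Q (S₀−S) θ_c / [V (1+k_d θ_c)] = 0.712 × 6.72 × (961 − 19.3) × 11.3 / [9.18 × (1 + 0.117 × 11.3)] = 2388 mg/L.

X ≈ 2390 mg/L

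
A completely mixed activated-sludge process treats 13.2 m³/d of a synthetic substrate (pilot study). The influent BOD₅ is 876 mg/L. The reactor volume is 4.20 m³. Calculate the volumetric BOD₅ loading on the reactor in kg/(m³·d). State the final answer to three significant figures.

L_v ≈ 2.75 kg BOD₅/(m³·d)

Volumetric loading L_v = Q·S₀ / V = 13.2 × 876 g/m³ / 4.200 m³ = 2753 g/(m³·d) = 2.753 kg BOD₅/(m³·d).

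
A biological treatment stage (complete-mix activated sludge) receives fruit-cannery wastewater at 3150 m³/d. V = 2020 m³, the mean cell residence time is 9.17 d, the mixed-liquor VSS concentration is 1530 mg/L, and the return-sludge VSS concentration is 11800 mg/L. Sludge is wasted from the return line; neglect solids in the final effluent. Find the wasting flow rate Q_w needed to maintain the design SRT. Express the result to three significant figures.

Q_w ≈ 28.6 m³/d

Wasting from the return line (neglecting effluent solids): Q_w = V·X / (θ_c·X_r) = 2020 × 1530 / (9.17 × 11800) = 28.56 m³/d.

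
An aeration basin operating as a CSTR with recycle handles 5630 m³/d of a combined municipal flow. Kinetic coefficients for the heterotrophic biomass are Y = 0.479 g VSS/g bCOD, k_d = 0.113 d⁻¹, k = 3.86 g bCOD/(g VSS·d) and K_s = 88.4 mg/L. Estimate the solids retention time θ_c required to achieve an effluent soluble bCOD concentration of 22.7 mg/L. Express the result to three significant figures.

θ_c ≈ 3.78 d

Specific growth rate at S = 22.7 mg/L: μ = YkS/(K_s+S) = 0.479·3.86·22.7/(88.4+22.7) = 0.3778 d⁻¹.
θ_c = 1/(μ − k_d) = 1/(0.3778 − 0.113) = 1/0.2648 = 3.777 d.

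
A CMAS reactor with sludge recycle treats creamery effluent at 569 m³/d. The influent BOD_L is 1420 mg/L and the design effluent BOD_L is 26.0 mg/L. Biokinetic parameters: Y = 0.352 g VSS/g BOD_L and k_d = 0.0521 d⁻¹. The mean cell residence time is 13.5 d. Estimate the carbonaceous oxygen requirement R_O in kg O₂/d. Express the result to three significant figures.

The observed yield is Y_obs = Y/(1 + k_d·θ_c) = 0.352 / (1 + 0.0521 × 13.5) = 0.352 / 1.703 = 0.2067 g VSS per g BOD_L removed.
ΔS = 1420 − 26.0 = 1394 mg/L, so the substrate removal rate is 569 × 1394/1000 = 793.2 kg BOD_L/d.
Biomass synthesised: P_X = Y_obs × 793.2 = 163.9 kg VSS/d.
Carbonaceous O₂ demand = substrate oxidised − cell-mass equivalent = 793.2 − 1.42 × 163.9 = 560.4 kg O₂/d.

R_O ≈ 560 kg O₂/d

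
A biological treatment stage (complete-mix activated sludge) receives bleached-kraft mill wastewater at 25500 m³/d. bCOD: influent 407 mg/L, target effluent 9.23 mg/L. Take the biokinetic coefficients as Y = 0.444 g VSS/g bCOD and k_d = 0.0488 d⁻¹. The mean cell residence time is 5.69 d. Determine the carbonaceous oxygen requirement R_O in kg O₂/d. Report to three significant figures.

The observed yield is Y_obs = Y/(1 + k_d·θ_c) = 0.444 / (1 + 0.0488 × 5.69) = 0.444 / 1.278 = 0.3475 g VSS per g bCOD removed.
Mass of bCOD removed per day: Q(S₀ − S) = 25500 × 397.8 g/m³ = 10143 kg/d.
Net sludge production P_X = 0.3475 × 10143 = 3525 kg VSS/d.
R_O = Q·(S₀ − S) − 1.42·P_X = 10143 − 1.42 × 3525 = 5138 kg O₂/d.

R_O ≈ 5140 kg O₂/d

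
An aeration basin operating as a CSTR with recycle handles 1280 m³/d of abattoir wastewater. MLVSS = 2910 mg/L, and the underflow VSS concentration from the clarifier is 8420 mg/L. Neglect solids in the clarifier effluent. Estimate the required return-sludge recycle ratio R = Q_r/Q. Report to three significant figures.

R ≈ 0.528

Solids balance on the clarifier gives (1+R)X = R·X_r, so R = X/(X_r − X) = 2910 / (8420 − 2910) = 0.5281.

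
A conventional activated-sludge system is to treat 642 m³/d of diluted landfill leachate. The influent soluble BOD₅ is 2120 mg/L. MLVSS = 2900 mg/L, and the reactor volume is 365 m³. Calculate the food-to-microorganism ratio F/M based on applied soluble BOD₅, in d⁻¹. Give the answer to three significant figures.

F/M ≈ 1.29 d⁻¹

F/M = Q·S₀ / (V·X) = 642 × 2120 / (365.0 × 2900) = 1.286 g soluble BOD₅·(g VSS·d)⁻¹.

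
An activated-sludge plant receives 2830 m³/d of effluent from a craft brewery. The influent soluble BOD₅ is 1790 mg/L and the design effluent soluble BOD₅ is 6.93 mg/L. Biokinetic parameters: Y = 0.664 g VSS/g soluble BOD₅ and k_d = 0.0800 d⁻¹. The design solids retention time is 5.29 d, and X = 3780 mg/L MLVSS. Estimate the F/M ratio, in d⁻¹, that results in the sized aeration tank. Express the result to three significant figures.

Rearranging the biomass balance for a CMAS with decay, V = Y·Q·ΔS·θ_c / [X·(1+k_d θ_c)] = 0.664 × 2830 × (1790 − 6.93) × 5.29 / [3780 × (1 + 0.0800 × 5.29)] = 1.77×10^7 / 5380 = 3295 m³.
Food-to-microorganism ratio F/M = Q S₀ / (V X) = 2830 × 1790 / (3295 × 3780) = 0.4067 d⁻¹.

F/M ≈ 0.407 d⁻¹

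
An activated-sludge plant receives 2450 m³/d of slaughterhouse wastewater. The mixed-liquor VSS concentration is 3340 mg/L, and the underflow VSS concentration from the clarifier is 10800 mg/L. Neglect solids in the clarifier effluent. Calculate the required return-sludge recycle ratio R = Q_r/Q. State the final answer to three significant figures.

Mass balance around the secondary clarifier (neglecting effluent solids): R = X / (X_r − X) = 3340 / (10800 − 3340) = 0.4477.

R ≈ 0.448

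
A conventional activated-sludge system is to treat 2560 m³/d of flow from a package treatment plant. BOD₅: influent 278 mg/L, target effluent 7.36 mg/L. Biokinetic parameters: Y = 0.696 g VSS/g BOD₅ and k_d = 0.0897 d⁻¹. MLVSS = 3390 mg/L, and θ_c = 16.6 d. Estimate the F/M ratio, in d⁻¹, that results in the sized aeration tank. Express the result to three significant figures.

Rearranging the biomass balance for a CMAS with decay, V = Y·Q·ΔS·θ_c / [X·(1+k_d θ_c)] = 0.696 × 2560 × (278 − 7.36) × 16.6 / [3390 × (1 + 0.0897 × 16.6)] = 8×10^6 / 8438 = 948.7 m³.
F/M = Q·S₀ / (V·X) = 2560 × 278 / (948.7 × 3390) = 0.2213 g BOD₅·(g VSS·d)⁻¹.

F/M ≈ 0.221 d⁻¹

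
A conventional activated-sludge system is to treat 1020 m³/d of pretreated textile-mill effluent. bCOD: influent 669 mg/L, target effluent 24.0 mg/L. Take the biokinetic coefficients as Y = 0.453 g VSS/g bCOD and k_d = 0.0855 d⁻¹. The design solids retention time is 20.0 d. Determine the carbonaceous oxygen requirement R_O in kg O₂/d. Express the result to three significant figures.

R_O ≈ 502 kg O₂/d

The observed yield is Y_obs = Y/(1 + k_d·θ_c) = 0.453 / (1 + 0.0855 × 20.0) = 0.453 / 2.710 = 0.1672 g VSS per g bCOD removed.
Mass of bCOD removed per day: Q(S₀ − S) = 1020 × 645.0 g/m³ = 657.9 kg/d.
Biomass synthesised: P_X = Y_obs × 657.9 = 110.0 kg VSS/d.
R_O = Q·ΔS − 1.42 P_X = 657.9 − 156.2 = 501.7 kg O₂/d.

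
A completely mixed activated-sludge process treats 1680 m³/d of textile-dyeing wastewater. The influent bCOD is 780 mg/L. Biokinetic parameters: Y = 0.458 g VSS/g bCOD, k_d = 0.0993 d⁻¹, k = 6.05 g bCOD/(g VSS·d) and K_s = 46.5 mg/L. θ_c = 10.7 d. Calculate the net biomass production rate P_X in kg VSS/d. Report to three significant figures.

P_X ≈ 290 kg VSS/d

Effluent substrate depends only on kinetics and SRT: S = K_s(1 + k_d θ_c) / [θ_c(Yk − k_d) − 1] = 46.5 × (1 + 0.0993 × 10.7) / [10.7 × (0.458 × 6.05 − 0.0993) − 1] = 95.91 / 27.59 = 3.477 mg/L.
Observed yield with endogenous decay: Y_obs = Y / (1 + k_d·θ_c) = 0.458 / (1 + 0.0993 × 10.7) = 0.458 / 2.063 = 0.2221 g VSS/g bCOD.
Substrate removed = Q·(S₀ − S) = 1680 m³/d × (780 − 3.48) g/m³ = 1.3×10^6 g/d = 1305 kg/d.
P_X = Y_obs · Q(S₀ − S) = 0.2221 × 1305 = 289.7 kg VSS/d.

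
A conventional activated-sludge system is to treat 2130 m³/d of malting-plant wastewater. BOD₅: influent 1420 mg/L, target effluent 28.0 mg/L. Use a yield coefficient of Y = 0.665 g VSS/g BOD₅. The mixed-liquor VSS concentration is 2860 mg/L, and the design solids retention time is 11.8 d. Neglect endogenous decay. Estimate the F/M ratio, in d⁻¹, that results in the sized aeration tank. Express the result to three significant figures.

F/M ≈ 0.130 d⁻¹

Biomass mass balance (decay neglected): V·X = Y·Q·(S₀ − S)·θ_c, so V = 0.665 × 2130 × (1420 − 28.0) × 11.8 / 2860 = 8135 m³.
F/M = applied load / biomass = Q·S₀/(V·X) = 2130 × 1420 / (8135 × 2860) = 0.1300 d⁻¹.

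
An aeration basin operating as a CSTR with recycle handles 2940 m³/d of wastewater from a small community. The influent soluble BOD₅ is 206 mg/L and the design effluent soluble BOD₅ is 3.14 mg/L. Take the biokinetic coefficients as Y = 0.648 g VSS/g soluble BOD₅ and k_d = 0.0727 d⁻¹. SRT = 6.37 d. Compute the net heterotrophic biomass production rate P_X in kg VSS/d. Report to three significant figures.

P_X ≈ 264 kg VSS/d

The observed yield is Y_obs = Y/(1 + k_d·θ_c) = 0.648 / (1 + 0.0727 × 6.37) = 0.648 / 1.463 = 0.4429 g VSS per g soluble BOD₅ removed.
ΔS = 206 − 3.14 = 202.9 mg/L, so the substrate removal rate is 2940 × 202.9/1000 = 596.4 kg soluble BOD₅/d.
So the net sludge growth is P_X = 0.4429 × 596.4 = 264.1 kg VSS/d.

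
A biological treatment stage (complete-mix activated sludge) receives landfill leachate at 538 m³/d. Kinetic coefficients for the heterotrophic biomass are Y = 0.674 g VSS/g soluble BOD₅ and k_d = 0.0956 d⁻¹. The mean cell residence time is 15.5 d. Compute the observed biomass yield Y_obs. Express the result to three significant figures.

Y_obs ≈ 0.272 g VSS/g soluble BOD₅

The observed yield is Y_obs = Y/(1 + k_d·θ_c) = 0.674 / (1 + 0.0956 × 15.5) = 0.674 / 2.482 = 0.2716 g VSS per g soluble BOD₅ removed.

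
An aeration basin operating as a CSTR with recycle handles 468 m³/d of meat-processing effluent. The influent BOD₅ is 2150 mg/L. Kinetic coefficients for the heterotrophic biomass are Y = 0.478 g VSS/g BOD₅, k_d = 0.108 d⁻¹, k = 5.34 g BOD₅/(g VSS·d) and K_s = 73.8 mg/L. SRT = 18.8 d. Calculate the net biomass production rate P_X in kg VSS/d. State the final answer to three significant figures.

For a completely mixed reactor with recycle the Lawrence–McCarty relation gives S = K_s·(1 + k_d·θ_c) / [θ_c·(Y·k − k_d) − 1] = 73.8 × (1 + 0.108 × 18.8) / [18.8 × (0.478 × 5.34 − 0.108) − 1] = 223.6 / 44.96 = 4.975 mg/L.
Y_obs = Y / (1 + k_d θ_c) = 0.478 / (1 + 0.108 × 18.8) = 0.478 / 3.030 = 0.1577.
Q·(S₀ − S) = 468 × (2150 − 4.97) × 10⁻³ = 1004 kg/d removed.
P_X = Y_obs · Q(S₀ − S) = 0.1577 × 1004 = 158.3 kg VSS/d.

P_X ≈ 158 kg VSS/d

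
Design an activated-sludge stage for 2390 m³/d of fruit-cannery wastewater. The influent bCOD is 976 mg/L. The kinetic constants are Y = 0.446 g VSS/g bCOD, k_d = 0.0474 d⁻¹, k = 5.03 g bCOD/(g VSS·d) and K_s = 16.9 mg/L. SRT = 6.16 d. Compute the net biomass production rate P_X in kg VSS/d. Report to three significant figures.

From the Monod/SRT balance for a CMAS, S = K_s·(1+k_d θ_c)/[θ_c·(Y k − k_d) − 1] = 16.9 × (1 + 0.0474 × 6.16) / [6.16 × (0.446 × 5.03 − 0.0474) − 1] = 21.83 / 12.53 = 1.743 mg/L.
The observed yield is Y_obs = Y/(1 + k_d·θ_c) = 0.446 / (1 + 0.0474 × 6.16) = 0.446 / 1.292 = 0.3452 g VSS per g bCOD removed.
ΔS = 976 − 1.74 = 974.3 mg/L, so the substrate removal rate is 2390 × 974.3/1000 = 2328 kg bCOD/d.
Biomass produced: P_X = Y_obs·Q·ΔS = 0.3452 × 2328 ≈ 803.8 kg VSS/d.

P_X ≈ 804 kg VSS/d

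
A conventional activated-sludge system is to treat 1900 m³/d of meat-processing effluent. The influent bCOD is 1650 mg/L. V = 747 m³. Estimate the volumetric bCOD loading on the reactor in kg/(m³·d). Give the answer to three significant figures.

Applied bCOD load per unit volume = Q·S₀/V = (1900 × 1650/1000)/747.0 = 4.197 kg bCOD·m⁻³·d⁻¹.

L_v ≈ 4.20 kg bCOD/(m³·d)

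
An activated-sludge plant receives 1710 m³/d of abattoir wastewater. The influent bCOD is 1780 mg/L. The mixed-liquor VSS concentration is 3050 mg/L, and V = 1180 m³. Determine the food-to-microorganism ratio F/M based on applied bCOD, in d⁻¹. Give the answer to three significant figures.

F/M ≈ 0.846 d⁻¹

Food-to-microorganism ratio F/M = Q S₀ / (V X) = 1710 × 1780 / (1180 × 3050) = 0.8457 d⁻¹.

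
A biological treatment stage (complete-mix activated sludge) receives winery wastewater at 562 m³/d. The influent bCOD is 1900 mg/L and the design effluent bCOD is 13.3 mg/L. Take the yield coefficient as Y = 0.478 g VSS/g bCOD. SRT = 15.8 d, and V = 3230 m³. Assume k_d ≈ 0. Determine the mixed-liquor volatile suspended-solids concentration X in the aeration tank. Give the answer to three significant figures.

Without decay, X = Y Q (S₀−S) θ_c / V = 0.478 × 562 × (1900 − 13.3) × 15.8 / 3230 = 2479 mg/L.

X ≈ 2480 mg/L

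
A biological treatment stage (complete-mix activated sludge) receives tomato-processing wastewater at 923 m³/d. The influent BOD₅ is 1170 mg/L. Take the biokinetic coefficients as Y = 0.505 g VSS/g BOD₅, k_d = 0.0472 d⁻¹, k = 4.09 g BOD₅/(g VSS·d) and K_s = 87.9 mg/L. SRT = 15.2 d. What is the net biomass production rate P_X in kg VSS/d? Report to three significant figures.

P_X ≈ 316 kg VSS/d

For a completely mixed reactor with recycle the Lawrence–McCarty relation gives S = K_s·(1 + k_d·θ_c) / [θ_c·(Y·k − k_d) − 1] = 87.9 × (1 + 0.0472 × 15.2) / [15.2 × (0.505 × 4.09 − 0.0472) − 1] = 151.0 / 29.68 = 5.087 mg/L.
The observed yield is Y_obs = Y/(1 + k_d·θ_c) = 0.505 / (1 + 0.0472 × 15.2) = 0.505 / 1.717 = 0.2940 g VSS per g BOD₅ removed.
Substrate removed = Q·(S₀ − S) = 923 m³/d × (1170 − 5.09) g/m³ = 1.08×10^6 g/d = 1075 kg/d.
P_X = Y_obs · Q(S₀ − S) = 0.2940 × 1075 = 316.2 kg VSS/d.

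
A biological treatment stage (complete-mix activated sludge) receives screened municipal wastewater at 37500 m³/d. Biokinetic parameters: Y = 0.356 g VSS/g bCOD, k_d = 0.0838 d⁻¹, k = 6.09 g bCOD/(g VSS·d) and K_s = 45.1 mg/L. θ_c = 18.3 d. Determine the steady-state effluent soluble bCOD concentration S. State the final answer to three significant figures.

Effluent substrate depends only on kinetics and SRT: S = K_s(1 + k_d θ_c) / [θ_c(Yk − k_d) − 1] = 45.1 × (1 + 0.0838 × 18.3) / [18.3 × (0.356 × 6.09 − 0.0838) − 1] = 114.3 / 37.14 = 3.076 mg/L.

S ≈ 3.08 mg/L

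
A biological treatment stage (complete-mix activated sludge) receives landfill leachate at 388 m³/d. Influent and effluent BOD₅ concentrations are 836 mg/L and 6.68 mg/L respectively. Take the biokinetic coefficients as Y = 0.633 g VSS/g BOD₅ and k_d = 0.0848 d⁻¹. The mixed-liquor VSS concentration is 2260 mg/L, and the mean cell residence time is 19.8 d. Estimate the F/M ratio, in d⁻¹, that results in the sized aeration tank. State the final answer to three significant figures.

F/M ≈ 0.215 d⁻¹

Steady-state biomass mass balance: V·X·(1 + k_d·θ_c) = Y·Q·(S₀ − S)·θ_c, so V = 0.633 × 388 × (836 − 6.68) × 19.8 / [2260 × (1 + 0.0848 × 19.8)] = 4.03×10^6 / 6055 = 666.1 m³.
F/M = Q·S₀ / (V·X) = 388 × 836 / (666.1 × 2260) = 0.2155 g BOD₅·(g VSS·d)⁻¹.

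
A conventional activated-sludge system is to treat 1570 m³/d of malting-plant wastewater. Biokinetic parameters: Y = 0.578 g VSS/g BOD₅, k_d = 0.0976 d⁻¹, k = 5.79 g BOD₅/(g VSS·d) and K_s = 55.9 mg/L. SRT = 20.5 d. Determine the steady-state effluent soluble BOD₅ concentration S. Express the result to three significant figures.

From the Monod/SRT balance for a CMAS, S = K_s·(1+k_d θ_c)/[θ_c·(Y k − k_d) − 1] = 55.9 × (1 + 0.0976 × 20.5) / [20.5 × (0.578 × 5.79 − 0.0976) − 1] = 167.7 / 65.60 = 2.557 mg/L.

S ≈ 2.56 mg/L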